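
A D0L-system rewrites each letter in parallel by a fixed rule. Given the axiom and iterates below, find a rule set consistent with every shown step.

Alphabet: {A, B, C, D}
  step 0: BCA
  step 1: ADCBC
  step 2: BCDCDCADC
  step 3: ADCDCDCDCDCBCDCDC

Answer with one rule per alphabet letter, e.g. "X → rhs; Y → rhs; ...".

  step 2 ⇒ step 3: BCDCDCADC ⇒ A·DC·DC·DC·DC·DC·BC·DC·DC
    A ↦ BC
    B ↦ A
    C ↦ DC
    D ↦ DC

A->BC, B->A, C->DC, D->DC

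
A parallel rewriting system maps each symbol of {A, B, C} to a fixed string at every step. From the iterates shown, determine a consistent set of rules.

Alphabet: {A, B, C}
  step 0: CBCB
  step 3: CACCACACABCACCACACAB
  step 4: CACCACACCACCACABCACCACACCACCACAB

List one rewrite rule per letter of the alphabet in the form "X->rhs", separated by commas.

  step 3 ⇒ step 4: CACCACACABCACCACACAB ⇒ CA·C·CA·CA·C·CA·C·CA·C·AB·CA·C·CA·CA·C·CA·C·CA·C·AB
    A ↦ C
    B ↦ AB
    C ↦ CA

A->C, B->AB, C->CA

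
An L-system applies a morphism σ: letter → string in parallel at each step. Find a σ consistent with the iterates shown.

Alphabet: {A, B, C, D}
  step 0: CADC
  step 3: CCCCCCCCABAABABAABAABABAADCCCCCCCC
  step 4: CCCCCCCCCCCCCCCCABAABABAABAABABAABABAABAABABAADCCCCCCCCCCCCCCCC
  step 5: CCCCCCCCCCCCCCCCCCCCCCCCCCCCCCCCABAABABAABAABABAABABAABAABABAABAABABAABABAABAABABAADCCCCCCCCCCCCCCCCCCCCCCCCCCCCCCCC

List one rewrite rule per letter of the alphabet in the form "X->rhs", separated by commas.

A->AB, B->A, C->CC, D->AAD

  step 4 ⇒ step 5: CCCCCCCCCCCCCCCCABAABABAABAABABAABABAABAABABAADCCCCCCCCCCCCCCCC ⇒ CC·CC·CC·CC·CC·CC·CC·CC·CC·CC·CC·CC·CC·CC·CC·CC·AB·A·AB·AB·A·AB·A·AB·AB·A·AB·AB·A·AB·A·AB·AB·A·AB·A·AB·AB·A·AB·AB·A·AB·A·AB·AB·AAD·CC·CC·CC·CC·CC·CC·CC·CC·CC·CC·CC·CC·CC·CC·CC·CC
    A ↦ AB
    B ↦ A
    C ↦ CC
    D ↦ AAD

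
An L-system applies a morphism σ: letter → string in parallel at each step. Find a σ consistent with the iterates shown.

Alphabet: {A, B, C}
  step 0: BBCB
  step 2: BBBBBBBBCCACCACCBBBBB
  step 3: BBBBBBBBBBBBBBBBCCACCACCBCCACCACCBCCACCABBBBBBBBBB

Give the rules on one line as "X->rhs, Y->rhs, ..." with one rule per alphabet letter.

  step 2 ⇒ step 3: BBBBBBBBCCACCACCBBBBB ⇒ BB·BB·BB·BB·BB·BB·BB·BB·CCA·CCA·CCB·CCA·CCA·CCB·CCA·CCA·BB·BB·BB·BB·BB
    A ↦ CCB
    B ↦ BB
    C ↦ CCA

A->CCB, B->BB, C->CCA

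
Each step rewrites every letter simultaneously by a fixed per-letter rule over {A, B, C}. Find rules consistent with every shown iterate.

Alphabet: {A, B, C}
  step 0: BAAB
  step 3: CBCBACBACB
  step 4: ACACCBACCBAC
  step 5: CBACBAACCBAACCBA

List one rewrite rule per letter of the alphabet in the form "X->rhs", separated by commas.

A->CB, B->C, C->A

  step 4 ⇒ step 5: ACACCBACCBAC ⇒ CB·A·CB·A·A·C·CB·A·A·C·CB·A
    A ↦ CB
    B ↦ C
    C ↦ A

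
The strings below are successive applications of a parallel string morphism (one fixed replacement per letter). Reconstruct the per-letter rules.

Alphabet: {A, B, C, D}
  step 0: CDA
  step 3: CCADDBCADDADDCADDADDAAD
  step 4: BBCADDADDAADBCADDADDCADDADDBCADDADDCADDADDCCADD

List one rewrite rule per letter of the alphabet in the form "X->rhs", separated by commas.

  step 3 ⇒ step 4: CCADDBCADDADDCADDADDAAD ⇒ B·B·C·ADD·ADD·AAD·B·C·ADD·ADD·C·ADD·ADD·B·C·ADD·ADD·C·ADD·ADD·C·C·ADD
    A ↦ C
    B ↦ AAD
    C ↦ B
    D ↦ ADD

A->C, B->AAD, C->B, D->ADD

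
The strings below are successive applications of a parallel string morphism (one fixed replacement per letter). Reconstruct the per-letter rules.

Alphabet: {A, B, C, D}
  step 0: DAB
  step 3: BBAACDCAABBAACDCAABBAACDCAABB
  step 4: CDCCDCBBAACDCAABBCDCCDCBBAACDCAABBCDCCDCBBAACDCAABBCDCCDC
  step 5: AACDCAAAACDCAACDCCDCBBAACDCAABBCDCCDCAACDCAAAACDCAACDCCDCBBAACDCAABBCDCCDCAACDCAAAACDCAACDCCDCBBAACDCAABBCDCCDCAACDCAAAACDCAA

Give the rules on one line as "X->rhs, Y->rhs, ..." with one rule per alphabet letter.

  step 4 ⇒ step 5: CDCCDCBBAACDCAABBCDCCDCBBAACDCAABBCDCCDCBBAACDCAABBCDCCDC ⇒ AA·CDC·AA·AA·CDC·AA·CDC·CDC·B·B·AA·CDC·AA·B·B·CDC·CDC·AA·CDC·AA·AA·CDC·AA·CDC·CDC·B·B·AA·CDC·AA·B·B·CDC·CDC·AA·CDC·AA·AA·CDC·AA·CDC·CDC·B·B·AA·CDC·AA·B·B·CDC·CDC·AA·CDC·AA·AA·CDC·AA
    A ↦ B
    B ↦ CDC
    C ↦ AA
    D ↦ CDC

A->B, B->CDC, C->AA, D->CDC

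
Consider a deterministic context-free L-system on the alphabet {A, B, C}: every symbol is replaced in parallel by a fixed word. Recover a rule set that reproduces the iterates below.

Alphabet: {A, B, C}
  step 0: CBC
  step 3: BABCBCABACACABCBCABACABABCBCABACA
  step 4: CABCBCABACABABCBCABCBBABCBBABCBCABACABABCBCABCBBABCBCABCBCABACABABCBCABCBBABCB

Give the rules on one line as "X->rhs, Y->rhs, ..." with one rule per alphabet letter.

  step 3 ⇒ step 4: BABCBCABACACABCBCABACABABCBCABACA ⇒ CA·BCB·CA·BA·CA·BA·BCB·CA·BCB·BA·BCB·BA·BCB·CA·BA·CA·BA·BCB·CA·BCB·BA·BCB·CA·BCB·CA·BA·CA·BA·BCB·CA·BCB·BA·BCB
    A ↦ BCB
    B ↦ CA
    C ↦ BA

A->BCB, B->CA, C->BA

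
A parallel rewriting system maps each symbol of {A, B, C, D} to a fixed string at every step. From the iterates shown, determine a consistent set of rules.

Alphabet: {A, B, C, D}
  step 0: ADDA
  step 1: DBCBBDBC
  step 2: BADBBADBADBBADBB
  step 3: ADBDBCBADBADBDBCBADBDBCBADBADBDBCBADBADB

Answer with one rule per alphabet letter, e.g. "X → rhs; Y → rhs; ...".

A->DBC, B->ADB, C->B, D->B

  step 2 ⇒ step 3: BADBBADBADBBADBB ⇒ ADB·DBC·B·ADB·ADB·DBC·B·ADB·DBC·B·ADB·ADB·DBC·B·ADB·ADB
    A ↦ DBC
    B ↦ ADB
    D ↦ B
  step 1 ⇒ step 2: DBCBBDBC ⇒ B·ADB·B·ADB·ADB·B·ADB·B
    C ↦ B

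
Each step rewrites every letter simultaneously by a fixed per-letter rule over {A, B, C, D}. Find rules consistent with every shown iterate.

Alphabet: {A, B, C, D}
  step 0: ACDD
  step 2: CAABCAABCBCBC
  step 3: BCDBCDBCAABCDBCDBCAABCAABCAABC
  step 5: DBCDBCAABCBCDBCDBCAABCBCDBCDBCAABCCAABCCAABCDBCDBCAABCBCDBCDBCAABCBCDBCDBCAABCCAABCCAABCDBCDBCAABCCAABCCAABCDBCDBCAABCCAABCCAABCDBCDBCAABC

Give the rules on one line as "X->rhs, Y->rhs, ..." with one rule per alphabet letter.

  step 2 ⇒ step 3: CAABCAABCBCBC ⇒ BC·DBC·DBC·AA·BC·DBC·DBC·AA·BC·AA·BC·AA·BC
    A ↦ DBC
    B ↦ AA
    C ↦ BC
    D ↦ C  (constrained at step 0)

A->DBC, B->AA, C->BC, D->C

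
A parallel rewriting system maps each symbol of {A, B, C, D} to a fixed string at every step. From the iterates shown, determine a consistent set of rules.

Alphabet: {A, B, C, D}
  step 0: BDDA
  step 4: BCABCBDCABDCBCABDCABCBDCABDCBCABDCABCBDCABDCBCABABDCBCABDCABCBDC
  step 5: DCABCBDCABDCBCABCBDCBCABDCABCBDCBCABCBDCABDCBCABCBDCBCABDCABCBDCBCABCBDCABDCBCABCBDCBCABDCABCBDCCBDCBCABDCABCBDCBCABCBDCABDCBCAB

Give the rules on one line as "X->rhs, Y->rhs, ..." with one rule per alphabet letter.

  step 4 ⇒ step 5: BCABCBDCABDCBCABDCABCBDCABDCBCABDCABCBDCABDCBCABABDCBCABDCABCBDC ⇒ DC·AB·CB·DC·AB·DC·BC·AB·CB·DC·BC·AB·DC·AB·CB·DC·BC·AB·CB·DC·AB·DC·BC·AB·CB·DC·BC·AB·DC·AB·CB·DC·BC·AB·CB·DC·AB·DC·BC·AB·CB·DC·BC·AB·DC·AB·CB·DC·CB·DC·BC·AB·DC·AB·CB·DC·BC·AB·CB·DC·AB·DC·BC·AB
    A ↦ CB
    B ↦ DC
    C ↦ AB
    D ↦ BC

A->CB, B->DC, C->AB, D->BC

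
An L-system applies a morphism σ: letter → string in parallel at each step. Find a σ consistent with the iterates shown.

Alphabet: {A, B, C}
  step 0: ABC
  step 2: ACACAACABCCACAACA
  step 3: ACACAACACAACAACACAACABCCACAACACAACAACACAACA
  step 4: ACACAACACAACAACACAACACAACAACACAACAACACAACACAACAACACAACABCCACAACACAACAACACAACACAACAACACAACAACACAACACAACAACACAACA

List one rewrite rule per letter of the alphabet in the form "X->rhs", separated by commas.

A->ACA, B->BC, C->CA

  step 3 ⇒ step 4: ACACAACACAACAACACAACABCCACAACACAACAACACAACA ⇒ ACA·CA·ACA·CA·ACA·ACA·CA·ACA·CA·ACA·ACA·CA·ACA·ACA·CA·ACA·CA·ACA·ACA·CA·ACA·BC·CA·CA·ACA·CA·ACA·ACA·CA·ACA·CA·ACA·ACA·CA·ACA·ACA·CA·ACA·CA·ACA·ACA·CA·ACA
    A ↦ ACA
    B ↦ BC
    C ↦ CA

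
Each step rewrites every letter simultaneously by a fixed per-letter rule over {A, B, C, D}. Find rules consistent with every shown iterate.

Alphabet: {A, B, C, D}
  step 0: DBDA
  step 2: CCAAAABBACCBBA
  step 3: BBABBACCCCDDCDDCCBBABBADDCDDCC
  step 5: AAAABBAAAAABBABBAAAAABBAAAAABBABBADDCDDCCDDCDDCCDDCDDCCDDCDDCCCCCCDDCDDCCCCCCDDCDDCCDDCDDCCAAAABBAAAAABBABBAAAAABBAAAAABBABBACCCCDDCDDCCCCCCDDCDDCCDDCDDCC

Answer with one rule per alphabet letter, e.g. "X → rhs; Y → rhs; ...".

A->C, B->DDC, C->BBA, D->AA

  step 2 ⇒ step 3: CCAAAABBACCBBA ⇒ BBA·BBA·C·C·C·C·DDC·DDC·C·BBA·BBA·DDC·DDC·C
    A ↦ C
    B ↦ DDC
    C ↦ BBA
    D ↦ AA  (constrained at step 0)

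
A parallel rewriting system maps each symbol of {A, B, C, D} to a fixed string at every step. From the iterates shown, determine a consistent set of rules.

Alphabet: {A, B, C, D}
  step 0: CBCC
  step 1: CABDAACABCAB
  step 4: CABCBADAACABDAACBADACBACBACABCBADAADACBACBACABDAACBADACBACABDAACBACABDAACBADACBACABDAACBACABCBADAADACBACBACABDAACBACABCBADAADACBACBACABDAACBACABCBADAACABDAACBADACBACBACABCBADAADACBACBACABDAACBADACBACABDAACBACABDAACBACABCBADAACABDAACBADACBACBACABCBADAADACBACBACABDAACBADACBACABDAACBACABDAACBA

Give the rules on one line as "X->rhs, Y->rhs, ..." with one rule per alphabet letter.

  step 0 ⇒ step 1: CBCC ⇒ CAB·DAA·CAB·CAB
    B ↦ DAA
    C ↦ CAB
    A ↦ CBA  (constrained at step 1)
    D ↦ DA  (constrained at step 1)

A->CBA, B->DAA, C->CAB, D->DA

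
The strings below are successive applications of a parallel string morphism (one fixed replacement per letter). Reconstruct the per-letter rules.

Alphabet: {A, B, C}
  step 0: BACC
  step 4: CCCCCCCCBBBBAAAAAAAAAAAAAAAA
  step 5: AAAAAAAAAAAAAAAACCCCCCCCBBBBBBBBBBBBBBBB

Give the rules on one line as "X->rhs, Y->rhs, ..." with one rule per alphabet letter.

A->B, B->CC, C->AA

  step 4 ⇒ step 5: CCCCCCCCBBBBAAAAAAAAAAAAAAAA ⇒ AA·AA·AA·AA·AA·AA·AA·AA·CC·CC·CC·CC·B·B·B·B·B·B·B·B·B·B·B·B·B·B·B·B
    A ↦ B
    B ↦ CC
    C ↦ AA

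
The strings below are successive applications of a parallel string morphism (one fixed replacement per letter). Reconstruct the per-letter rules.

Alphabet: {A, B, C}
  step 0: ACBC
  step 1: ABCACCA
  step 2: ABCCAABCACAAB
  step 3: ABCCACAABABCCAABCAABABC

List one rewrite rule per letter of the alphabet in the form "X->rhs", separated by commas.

A->AB, B->C, C->CA

  step 2 ⇒ step 3: ABCCAABCACAAB ⇒ AB·C·CA·CA·AB·AB·C·CA·AB·CA·AB·AB·C
    A ↦ AB
    B ↦ C
    C ↦ CA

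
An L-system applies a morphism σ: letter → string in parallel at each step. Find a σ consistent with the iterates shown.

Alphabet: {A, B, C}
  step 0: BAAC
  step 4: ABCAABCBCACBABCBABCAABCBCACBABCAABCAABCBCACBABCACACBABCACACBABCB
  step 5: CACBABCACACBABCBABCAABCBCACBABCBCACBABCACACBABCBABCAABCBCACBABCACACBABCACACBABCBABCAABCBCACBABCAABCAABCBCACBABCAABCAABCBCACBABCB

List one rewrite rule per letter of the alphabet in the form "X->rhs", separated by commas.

  step 4 ⇒ step 5: ABCAABCBCACBABCBABCAABCBCACBABCAABCAABCBCACBABCACACBABCACACBABCB ⇒ CA·CB·AB·CA·CA·CB·AB·CB·AB·CA·AB·CB·CA·CB·AB·CB·CA·CB·AB·CA·CA·CB·AB·CB·AB·CA·AB·CB·CA·CB·AB·CA·CA·CB·AB·CA·CA·CB·AB·CB·AB·CA·AB·CB·CA·CB·AB·CA·AB·CA·AB·CB·CA·CB·AB·CA·AB·CA·AB·CB·CA·CB·AB·CB
    A ↦ CA
    B ↦ CB
    C ↦ AB

A->CA, B->CB, C->AB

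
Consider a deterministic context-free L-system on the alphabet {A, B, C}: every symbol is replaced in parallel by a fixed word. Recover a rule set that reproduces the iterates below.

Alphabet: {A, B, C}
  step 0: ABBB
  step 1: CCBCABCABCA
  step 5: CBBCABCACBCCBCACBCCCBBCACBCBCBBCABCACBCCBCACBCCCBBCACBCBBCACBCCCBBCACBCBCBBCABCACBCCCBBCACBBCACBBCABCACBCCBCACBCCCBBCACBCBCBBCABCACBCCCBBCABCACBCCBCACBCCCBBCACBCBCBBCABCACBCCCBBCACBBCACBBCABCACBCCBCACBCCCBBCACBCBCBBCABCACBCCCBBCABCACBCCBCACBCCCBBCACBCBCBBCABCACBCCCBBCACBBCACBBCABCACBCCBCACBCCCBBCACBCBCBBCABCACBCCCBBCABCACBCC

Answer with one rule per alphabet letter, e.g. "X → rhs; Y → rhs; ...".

  step 0 ⇒ step 1: ABBB ⇒ CC·BCA·BCA·BCA
    A ↦ CC
    B ↦ BCA
    C ↦ CB  (constrained at step 1)

A->CC, B->BCA, C->CB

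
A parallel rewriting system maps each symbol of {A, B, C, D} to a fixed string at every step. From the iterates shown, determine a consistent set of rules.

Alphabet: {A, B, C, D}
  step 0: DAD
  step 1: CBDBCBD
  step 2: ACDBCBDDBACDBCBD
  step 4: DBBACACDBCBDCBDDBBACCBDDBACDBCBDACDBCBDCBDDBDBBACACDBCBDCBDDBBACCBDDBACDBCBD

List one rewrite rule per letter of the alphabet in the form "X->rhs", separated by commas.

  step 1 ⇒ step 2: CBDBCBD ⇒ AC·DB·CBD·DB·AC·DB·CBD
    B ↦ DB
    C ↦ AC
    D ↦ CBD
  step 0 ⇒ step 1: DAD ⇒ CBD·B·CBD
    A ↦ B

A->B, B->DB, C->AC, D->CBD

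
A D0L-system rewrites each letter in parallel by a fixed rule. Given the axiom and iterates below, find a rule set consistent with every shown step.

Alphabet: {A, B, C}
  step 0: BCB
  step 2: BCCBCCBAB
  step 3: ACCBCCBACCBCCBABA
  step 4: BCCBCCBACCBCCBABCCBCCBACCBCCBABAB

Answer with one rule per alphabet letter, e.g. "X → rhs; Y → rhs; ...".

  step 3 ⇒ step 4: ACCBCCBACCBCCBABA ⇒ B·CCB·CCB·A·CCB·CCB·A·B·CCB·CCB·A·CCB·CCB·A·B·A·B
    A ↦ B
    B ↦ A
    C ↦ CCB

A->B, B->A, C->CCB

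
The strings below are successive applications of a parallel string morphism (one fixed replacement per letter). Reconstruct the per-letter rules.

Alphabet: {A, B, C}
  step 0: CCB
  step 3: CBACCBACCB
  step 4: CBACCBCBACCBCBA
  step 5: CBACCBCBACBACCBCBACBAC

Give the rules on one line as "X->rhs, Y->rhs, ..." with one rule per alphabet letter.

A->C, B->A, C->CB

  step 4 ⇒ step 5: CBACCBCBACCBCBA ⇒ CB·A·C·CB·CB·A·CB·A·C·CB·CB·A·CB·A·C
    A ↦ C
    B ↦ A
    C ↦ CB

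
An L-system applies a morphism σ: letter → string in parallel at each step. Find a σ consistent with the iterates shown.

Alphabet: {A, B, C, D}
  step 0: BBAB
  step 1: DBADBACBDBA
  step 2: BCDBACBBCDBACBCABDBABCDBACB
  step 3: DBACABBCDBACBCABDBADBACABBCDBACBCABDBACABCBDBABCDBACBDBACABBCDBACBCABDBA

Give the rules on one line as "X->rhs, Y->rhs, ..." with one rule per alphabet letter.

  step 2 ⇒ step 3: BCDBACBBCDBACBCABDBABCDBACB ⇒ DBA·CAB·BC·DBA·CB·CAB·DBA·DBA·CAB·BC·DBA·CB·CAB·DBA·CAB·CB·DBA·BC·DBA·CB·DBA·CAB·BC·DBA·CB·CAB·DBA
    A ↦ CB
    B ↦ DBA
    C ↦ CAB
    D ↦ BC

A->CB, B->DBA, C->CAB, D->BC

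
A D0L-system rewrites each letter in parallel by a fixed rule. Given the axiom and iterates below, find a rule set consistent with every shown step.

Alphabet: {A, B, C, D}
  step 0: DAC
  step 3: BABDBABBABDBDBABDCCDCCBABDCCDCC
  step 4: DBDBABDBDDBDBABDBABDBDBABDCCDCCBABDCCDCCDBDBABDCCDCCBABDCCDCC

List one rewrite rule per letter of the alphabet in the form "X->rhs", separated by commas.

  step 3 ⇒ step 4: BABDBABBABDBDBABDCCDCCBABDCCDCC ⇒ D·B·D·BAB·D·B·D·D·B·D·BAB·D·BAB·D·B·D·BAB·DCC·DCC·BAB·DCC·DCC·D·B·D·BAB·DCC·DCC·BAB·DCC·DCC
    A ↦ B
    B ↦ D
    C ↦ DCC
    D ↦ BAB

A->B, B->D, C->DCC, D->BAB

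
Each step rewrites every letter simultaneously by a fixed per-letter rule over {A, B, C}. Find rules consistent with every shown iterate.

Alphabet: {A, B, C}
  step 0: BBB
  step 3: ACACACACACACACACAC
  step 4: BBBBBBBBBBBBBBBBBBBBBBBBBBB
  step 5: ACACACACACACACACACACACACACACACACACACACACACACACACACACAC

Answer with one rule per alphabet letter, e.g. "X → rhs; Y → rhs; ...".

A->B, B->AC, C->BB

  step 4 ⇒ step 5: BBBBBBBBBBBBBBBBBBBBBBBBBBB ⇒ AC·AC·AC·AC·AC·AC·AC·AC·AC·AC·AC·AC·AC·AC·AC·AC·AC·AC·AC·AC·AC·AC·AC·AC·AC·AC·AC
    B ↦ AC
  step 3 ⇒ step 4: ACACACACACACACACAC ⇒ B·BB·B·BB·B·BB·B·BB·B·BB·B·BB·B·BB·B·BB·B·BB
    A ↦ B
  step 3 ⇒ step 4: ACACACACACACACACAC ⇒ B·BB·B·BB·B·BB·B·BB·B·BB·B·BB·B·BB·B·BB·B·BB
    C ↦ BB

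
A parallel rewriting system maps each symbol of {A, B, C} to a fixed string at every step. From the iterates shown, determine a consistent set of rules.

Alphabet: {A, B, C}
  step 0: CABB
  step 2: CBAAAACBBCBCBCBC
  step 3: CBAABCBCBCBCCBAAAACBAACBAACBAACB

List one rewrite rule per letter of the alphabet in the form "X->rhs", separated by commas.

A->BC, B->AA, C->CB

  step 2 ⇒ step 3: CBAAAACBBCBCBCBC ⇒ CB·AA·BC·BC·BC·BC·CB·AA·AA·CB·AA·CB·AA·CB·AA·CB
    A ↦ BC
    B ↦ AA
    C ↦ CB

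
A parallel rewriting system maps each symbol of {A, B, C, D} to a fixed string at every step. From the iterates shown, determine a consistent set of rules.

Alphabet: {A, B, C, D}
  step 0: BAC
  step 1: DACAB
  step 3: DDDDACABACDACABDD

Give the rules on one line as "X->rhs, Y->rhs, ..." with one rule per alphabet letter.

A->AC, B->D, C->AB, D->DD

  step 0 ⇒ step 1: BAC ⇒ D·AC·AB
    A ↦ AC
    B ↦ D
    C ↦ AB
    D ↦ DD  (constrained at step 1)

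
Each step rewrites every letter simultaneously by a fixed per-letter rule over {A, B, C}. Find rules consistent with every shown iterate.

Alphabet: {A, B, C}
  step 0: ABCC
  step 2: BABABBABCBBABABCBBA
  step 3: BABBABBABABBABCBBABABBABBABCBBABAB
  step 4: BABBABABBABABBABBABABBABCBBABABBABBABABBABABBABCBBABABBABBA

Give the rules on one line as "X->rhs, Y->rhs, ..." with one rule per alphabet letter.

  step 3 ⇒ step 4: BABBABBABABBABCBBABABBABBABCBBABAB ⇒ BA·B·BA·BA·B·BA·BA·B·BA·B·BA·BA·B·BA·BCB·BA·BA·B·BA·B·BA·BA·B·BA·BA·B·BA·BCB·BA·BA·B·BA·B·BA
    A ↦ B
    B ↦ BA
    C ↦ BCB

A->B, B->BA, C->BCB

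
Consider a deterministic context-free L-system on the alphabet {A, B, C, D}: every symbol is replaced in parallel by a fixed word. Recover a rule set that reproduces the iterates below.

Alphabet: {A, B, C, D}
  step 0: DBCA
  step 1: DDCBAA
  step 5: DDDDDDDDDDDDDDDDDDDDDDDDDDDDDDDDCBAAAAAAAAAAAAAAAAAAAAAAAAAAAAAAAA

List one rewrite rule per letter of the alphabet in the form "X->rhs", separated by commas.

  step 0 ⇒ step 1: DBCA ⇒ DD·C·B·AA
    A ↦ AA
    B ↦ C
    C ↦ B
    D ↦ DD

A->AA, B->C, C->B, D->DD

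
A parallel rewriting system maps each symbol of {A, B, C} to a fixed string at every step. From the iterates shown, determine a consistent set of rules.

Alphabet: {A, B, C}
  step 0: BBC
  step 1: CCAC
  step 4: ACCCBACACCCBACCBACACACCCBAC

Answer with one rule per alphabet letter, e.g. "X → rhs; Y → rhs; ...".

A->CB, B->C, C->AC

  step 0 ⇒ step 1: BBC ⇒ C·C·AC
    B ↦ C
    C ↦ AC
    A ↦ CB  (constrained at step 1)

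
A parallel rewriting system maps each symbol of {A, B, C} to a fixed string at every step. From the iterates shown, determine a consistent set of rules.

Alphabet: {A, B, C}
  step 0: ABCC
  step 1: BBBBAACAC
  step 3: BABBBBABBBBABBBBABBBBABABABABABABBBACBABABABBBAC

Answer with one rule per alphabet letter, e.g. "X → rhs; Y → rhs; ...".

A->BBB, B->BA, C->AC

  step 0 ⇒ step 1: ABCC ⇒ BBB·BA·AC·AC
    A ↦ BBB
    B ↦ BA
    C ↦ AC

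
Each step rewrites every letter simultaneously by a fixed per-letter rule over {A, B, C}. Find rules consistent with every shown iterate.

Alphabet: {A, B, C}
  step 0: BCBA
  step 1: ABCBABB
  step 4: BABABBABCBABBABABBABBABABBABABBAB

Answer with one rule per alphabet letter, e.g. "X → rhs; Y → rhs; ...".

  step 0 ⇒ step 1: BCBA ⇒ AB·CB·AB·B
    A ↦ B
    B ↦ AB
    C ↦ CB

A->B, B->AB, C->CB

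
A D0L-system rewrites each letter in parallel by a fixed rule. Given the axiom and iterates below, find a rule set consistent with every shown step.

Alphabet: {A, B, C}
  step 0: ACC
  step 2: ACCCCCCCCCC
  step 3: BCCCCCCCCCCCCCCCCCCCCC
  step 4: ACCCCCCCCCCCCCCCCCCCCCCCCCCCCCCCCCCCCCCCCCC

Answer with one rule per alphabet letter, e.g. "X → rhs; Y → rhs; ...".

A->BC, B->A, C->CC

  step 3 ⇒ step 4: BCCCCCCCCCCCCCCCCCCCCC ⇒ A·CC·CC·CC·CC·CC·CC·CC·CC·CC·CC·CC·CC·CC·CC·CC·CC·CC·CC·CC·CC·CC
    B ↦ A
    C ↦ CC
  step 2 ⇒ step 3: ACCCCCCCCCC ⇒ BC·CC·CC·CC·CC·CC·CC·CC·CC·CC·CC
    A ↦ BC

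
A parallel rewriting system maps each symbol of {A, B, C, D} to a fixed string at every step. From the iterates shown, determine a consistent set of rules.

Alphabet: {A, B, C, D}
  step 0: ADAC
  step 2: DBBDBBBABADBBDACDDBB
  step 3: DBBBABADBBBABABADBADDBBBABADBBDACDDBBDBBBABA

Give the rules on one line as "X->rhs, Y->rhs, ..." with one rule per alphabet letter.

  step 2 ⇒ step 3: DBBDBBBABADBBDACDDBB ⇒ DBB·BA·BA·DBB·BA·BA·BA·D·BA·D·DBB·BA·BA·DBB·D·ACD·DBB·DBB·BA·BA
    A ↦ D
    B ↦ BA
    C ↦ ACD
    D ↦ DBB

A->D, B->BA, C->ACD, D->DBB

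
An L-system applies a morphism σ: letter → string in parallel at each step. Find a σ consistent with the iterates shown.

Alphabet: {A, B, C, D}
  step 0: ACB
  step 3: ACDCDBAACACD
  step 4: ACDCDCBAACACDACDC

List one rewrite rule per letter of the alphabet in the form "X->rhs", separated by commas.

A->AC, B->BA, C->D, D->C

  step 3 ⇒ step 4: ACDCDBAACACD ⇒ AC·D·C·D·C·BA·AC·AC·D·AC·D·C
    A ↦ AC
    B ↦ BA
    C ↦ D
    D ↦ C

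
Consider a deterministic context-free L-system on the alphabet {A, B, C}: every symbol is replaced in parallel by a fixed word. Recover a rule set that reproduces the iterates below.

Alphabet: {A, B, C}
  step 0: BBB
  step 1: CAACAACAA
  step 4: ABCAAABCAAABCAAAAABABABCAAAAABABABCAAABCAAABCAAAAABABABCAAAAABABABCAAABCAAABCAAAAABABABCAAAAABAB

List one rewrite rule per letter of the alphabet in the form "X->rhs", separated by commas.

A->AB, B->CAA, C->AA

  step 0 ⇒ step 1: BBB ⇒ CAA·CAA·CAA
    B ↦ CAA
    A ↦ AB  (constrained at step 1)
    C ↦ AA  (constrained at step 1)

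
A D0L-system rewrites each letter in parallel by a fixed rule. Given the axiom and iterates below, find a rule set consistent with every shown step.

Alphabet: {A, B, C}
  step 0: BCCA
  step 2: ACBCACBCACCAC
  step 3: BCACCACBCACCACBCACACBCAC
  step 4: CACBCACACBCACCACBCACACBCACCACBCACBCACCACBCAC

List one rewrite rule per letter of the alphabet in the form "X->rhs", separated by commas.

A->BC, B->C, C->AC

  step 3 ⇒ step 4: BCACCACBCACCACBCACACBCAC ⇒ C·AC·BC·AC·AC·BC·AC·C·AC·BC·AC·AC·BC·AC·C·AC·BC·AC·BC·AC·C·AC·BC·AC
    A ↦ BC
    B ↦ C
    C ↦ AC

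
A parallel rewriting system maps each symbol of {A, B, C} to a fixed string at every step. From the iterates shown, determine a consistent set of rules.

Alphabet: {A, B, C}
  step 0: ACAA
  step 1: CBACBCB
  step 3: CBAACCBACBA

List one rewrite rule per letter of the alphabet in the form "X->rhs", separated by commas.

  step 0 ⇒ step 1: ACAA ⇒ CB·A·CB·CB
    A ↦ CB
    C ↦ A
    B ↦ C  (constrained at step 1)

A->CB, B->C, C->A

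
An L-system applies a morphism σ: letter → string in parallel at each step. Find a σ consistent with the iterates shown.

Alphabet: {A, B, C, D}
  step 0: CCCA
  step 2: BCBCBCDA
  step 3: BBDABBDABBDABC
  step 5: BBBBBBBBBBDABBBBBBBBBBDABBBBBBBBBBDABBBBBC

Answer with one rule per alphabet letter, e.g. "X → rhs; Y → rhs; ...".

A->C, B->BB, C->DA, D->B

  step 2 ⇒ step 3: BCBCBCDA ⇒ BB·DA·BB·DA·BB·DA·B·C
    A ↦ C
    B ↦ BB
    C ↦ DA
    D ↦ B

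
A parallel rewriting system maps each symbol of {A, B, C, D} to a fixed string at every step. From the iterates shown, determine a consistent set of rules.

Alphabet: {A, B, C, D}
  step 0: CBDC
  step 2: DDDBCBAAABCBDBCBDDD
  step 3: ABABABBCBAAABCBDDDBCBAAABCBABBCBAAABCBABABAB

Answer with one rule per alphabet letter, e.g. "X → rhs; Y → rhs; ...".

A->D, B->BCB, C->AAA, D->AB

  step 2 ⇒ step 3: DDDBCBAAABCBDBCBDDD ⇒ AB·AB·AB·BCB·AAA·BCB·D·D·D·BCB·AAA·BCB·AB·BCB·AAA·BCB·AB·AB·AB
    A ↦ D
    B ↦ BCB
    C ↦ AAA
    D ↦ AB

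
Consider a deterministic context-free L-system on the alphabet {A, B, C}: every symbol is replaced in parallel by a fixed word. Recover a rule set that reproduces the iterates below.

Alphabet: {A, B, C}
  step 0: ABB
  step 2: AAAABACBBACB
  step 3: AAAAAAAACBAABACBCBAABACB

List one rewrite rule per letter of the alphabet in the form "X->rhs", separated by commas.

A->AA, B->CB, C->BA

  step 2 ⇒ step 3: AAAABACBBACB ⇒ AA·AA·AA·AA·CB·AA·BA·CB·CB·AA·BA·CB
    A ↦ AA
    B ↦ CB
    C ↦ BA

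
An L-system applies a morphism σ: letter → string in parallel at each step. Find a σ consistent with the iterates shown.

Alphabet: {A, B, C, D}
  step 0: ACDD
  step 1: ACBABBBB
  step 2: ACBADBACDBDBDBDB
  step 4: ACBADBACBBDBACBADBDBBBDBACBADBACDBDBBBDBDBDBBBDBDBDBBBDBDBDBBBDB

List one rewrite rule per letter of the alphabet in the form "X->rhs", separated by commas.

  step 1 ⇒ step 2: ACBABBBB ⇒ AC·BA·DB·AC·DB·DB·DB·DB
    A ↦ AC
    B ↦ DB
    C ↦ BA
  step 0 ⇒ step 1: ACDD ⇒ AC·BA·BB·BB
    D ↦ BB

A->AC, B->DB, C->BA, D->BB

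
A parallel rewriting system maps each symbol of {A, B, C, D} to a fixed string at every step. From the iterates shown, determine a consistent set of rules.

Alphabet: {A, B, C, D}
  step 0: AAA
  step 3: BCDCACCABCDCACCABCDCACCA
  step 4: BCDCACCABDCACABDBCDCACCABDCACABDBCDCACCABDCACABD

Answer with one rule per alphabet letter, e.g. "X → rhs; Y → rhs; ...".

  step 3 ⇒ step 4: BCDCACCABCDCACCABCDCACCA ⇒ BCD·CA·C·CA·BD·CA·CA·BD·BCD·CA·C·CA·BD·CA·CA·BD·BCD·CA·C·CA·BD·CA·CA·BD
    A ↦ BD
    B ↦ BCD
    C ↦ CA
    D ↦ C

A->BD, B->BCD, C->CA, D->C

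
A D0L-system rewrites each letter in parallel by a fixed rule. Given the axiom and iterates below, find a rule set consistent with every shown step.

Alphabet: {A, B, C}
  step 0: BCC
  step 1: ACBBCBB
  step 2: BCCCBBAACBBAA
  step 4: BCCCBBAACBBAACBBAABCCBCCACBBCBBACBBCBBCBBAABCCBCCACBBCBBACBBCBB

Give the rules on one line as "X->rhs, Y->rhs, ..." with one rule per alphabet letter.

  step 1 ⇒ step 2: ACBBCBB ⇒ BCC·CBB·A·A·CBB·A·A
    A ↦ BCC
    B ↦ A
    C ↦ CBB

A->BCC, B->A, C->CBB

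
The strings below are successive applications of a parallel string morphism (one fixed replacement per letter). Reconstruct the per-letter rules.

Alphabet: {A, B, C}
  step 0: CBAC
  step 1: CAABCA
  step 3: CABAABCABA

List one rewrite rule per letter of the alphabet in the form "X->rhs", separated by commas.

A->B, B->A, C->CA

  step 0 ⇒ step 1: CBAC ⇒ CA·A·B·CA
    A ↦ B
    B ↦ A
    C ↦ CA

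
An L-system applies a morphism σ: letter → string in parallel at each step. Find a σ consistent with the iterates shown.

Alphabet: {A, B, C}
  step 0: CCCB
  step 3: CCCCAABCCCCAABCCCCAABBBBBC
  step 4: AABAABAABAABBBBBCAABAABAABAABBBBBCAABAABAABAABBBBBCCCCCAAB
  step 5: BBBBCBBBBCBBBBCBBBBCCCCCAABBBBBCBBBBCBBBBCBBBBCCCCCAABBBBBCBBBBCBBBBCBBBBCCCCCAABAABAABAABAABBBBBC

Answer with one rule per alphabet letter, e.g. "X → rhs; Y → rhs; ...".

  step 4 ⇒ step 5: AABAABAABAABBBBBCAABAABAABAABBBBBCAABAABAABAABBBBBCCCCCAAB ⇒ BB·BB·C·BB·BB·C·BB·BB·C·BB·BB·C·C·C·C·C·AAB·BB·BB·C·BB·BB·C·BB·BB·C·BB·BB·C·C·C·C·C·AAB·BB·BB·C·BB·BB·C·BB·BB·C·BB·BB·C·C·C·C·C·AAB·AAB·AAB·AAB·AAB·BB·BB·C
    A ↦ BB
    B ↦ C
    C ↦ AAB

A->BB, B->C, C->AAB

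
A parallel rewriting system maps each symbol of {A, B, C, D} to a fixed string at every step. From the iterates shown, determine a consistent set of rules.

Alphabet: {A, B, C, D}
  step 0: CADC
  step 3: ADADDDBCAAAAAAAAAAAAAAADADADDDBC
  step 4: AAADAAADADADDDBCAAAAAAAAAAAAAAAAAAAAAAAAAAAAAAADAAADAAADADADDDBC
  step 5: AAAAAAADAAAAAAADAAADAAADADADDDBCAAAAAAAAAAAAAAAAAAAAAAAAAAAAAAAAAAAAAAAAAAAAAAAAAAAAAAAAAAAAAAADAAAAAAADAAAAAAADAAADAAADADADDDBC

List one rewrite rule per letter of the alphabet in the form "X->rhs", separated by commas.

  step 4 ⇒ step 5: AAADAAADADADDDBCAAAAAAAAAAAAAAAAAAAAAAAAAAAAAAADAAADAAADADADDDBC ⇒ AA·AA·AA·AD·AA·AA·AA·AD·AA·AD·AA·AD·AD·AD·DD·BC·AA·AA·AA·AA·AA·AA·AA·AA·AA·AA·AA·AA·AA·AA·AA·AA·AA·AA·AA·AA·AA·AA·AA·AA·AA·AA·AA·AA·AA·AA·AA·AD·AA·AA·AA·AD·AA·AA·AA·AD·AA·AD·AA·AD·AD·AD·DD·BC
    A ↦ AA
    B ↦ DD
    C ↦ BC
    D ↦ AD

A->AA, B->DD, C->BC, D->AD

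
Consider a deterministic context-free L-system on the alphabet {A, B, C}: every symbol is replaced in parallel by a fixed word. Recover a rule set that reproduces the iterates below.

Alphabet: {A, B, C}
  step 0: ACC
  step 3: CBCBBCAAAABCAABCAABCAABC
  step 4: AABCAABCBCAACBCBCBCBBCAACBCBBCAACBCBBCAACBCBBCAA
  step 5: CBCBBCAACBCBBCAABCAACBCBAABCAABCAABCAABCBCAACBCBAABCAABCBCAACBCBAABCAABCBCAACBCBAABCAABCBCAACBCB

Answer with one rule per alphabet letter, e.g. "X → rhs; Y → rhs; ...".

A->CB, B->BC, C->AA

  step 4 ⇒ step 5: AABCAABCBCAACBCBCBCBBCAACBCBBCAACBCBBCAACBCBBCAA ⇒ CB·CB·BC·AA·CB·CB·BC·AA·BC·AA·CB·CB·AA·BC·AA·BC·AA·BC·AA·BC·BC·AA·CB·CB·AA·BC·AA·BC·BC·AA·CB·CB·AA·BC·AA·BC·BC·AA·CB·CB·AA·BC·AA·BC·BC·AA·CB·CB
    A ↦ CB
    B ↦ BC
    C ↦ AA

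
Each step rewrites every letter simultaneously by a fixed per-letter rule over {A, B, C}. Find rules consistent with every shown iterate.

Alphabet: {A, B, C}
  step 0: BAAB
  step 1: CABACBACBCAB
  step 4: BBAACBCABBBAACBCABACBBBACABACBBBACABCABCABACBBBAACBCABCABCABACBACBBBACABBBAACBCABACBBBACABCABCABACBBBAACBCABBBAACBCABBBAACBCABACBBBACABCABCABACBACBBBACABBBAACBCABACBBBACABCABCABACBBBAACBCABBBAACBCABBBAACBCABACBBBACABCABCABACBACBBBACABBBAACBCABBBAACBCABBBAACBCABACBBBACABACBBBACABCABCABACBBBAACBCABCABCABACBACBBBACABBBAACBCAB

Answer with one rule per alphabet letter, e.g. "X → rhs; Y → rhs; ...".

A->ACB, B->CAB, C->BBA

  step 0 ⇒ step 1: BAAB ⇒ CAB·ACB·ACB·CAB
    A ↦ ACB
    B ↦ CAB
    C ↦ BBA  (constrained at step 1)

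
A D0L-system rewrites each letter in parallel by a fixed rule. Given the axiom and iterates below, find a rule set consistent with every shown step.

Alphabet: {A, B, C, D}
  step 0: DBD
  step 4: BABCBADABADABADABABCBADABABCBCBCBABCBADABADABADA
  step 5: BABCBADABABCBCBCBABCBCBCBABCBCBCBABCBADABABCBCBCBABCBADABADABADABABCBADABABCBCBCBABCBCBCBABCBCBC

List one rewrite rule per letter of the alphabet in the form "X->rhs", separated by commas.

  step 4 ⇒ step 5: BABCBADABADABADABABCBADABABCBCBCBABCBADABADABADA ⇒ BA·BC·BA·DA·BA·BC·BC·BC·BA·BC·BC·BC·BA·BC·BC·BC·BA·BC·BA·DA·BA·BC·BC·BC·BA·BC·BA·DA·BA·DA·BA·DA·BA·BC·BA·DA·BA·BC·BC·BC·BA·BC·BC·BC·BA·BC·BC·BC
    A ↦ BC
    B ↦ BA
    C ↦ DA
    D ↦ BC

A->BC, B->BA, C->DA, D->BC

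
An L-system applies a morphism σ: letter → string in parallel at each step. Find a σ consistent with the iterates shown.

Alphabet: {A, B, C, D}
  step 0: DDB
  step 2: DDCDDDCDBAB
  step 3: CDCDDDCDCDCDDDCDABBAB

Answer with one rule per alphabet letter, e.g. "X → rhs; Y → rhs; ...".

A->B, B->AB, C->DD, D->CD

  step 2 ⇒ step 3: DDCDDDCDBAB ⇒ CD·CD·DD·CD·CD·CD·DD·CD·AB·B·AB
    A ↦ B
    B ↦ AB
    C ↦ DD
    D ↦ CD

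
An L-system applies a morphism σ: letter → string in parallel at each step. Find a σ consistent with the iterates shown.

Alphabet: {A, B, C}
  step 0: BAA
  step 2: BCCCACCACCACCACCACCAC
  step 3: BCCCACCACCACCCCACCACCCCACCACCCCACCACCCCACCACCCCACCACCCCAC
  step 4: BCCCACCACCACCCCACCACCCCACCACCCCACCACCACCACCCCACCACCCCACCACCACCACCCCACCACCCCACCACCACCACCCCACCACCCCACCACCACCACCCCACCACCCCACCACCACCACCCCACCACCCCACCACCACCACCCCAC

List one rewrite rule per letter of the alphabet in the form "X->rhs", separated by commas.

A->CC, B->BCC, C->CAC

  step 3 ⇒ step 4: BCCCACCACCACCCCACCACCCCACCACCCCACCACCCCACCACCCCACCACCCCAC ⇒ BCC·CAC·CAC·CAC·CC·CAC·CAC·CC·CAC·CAC·CC·CAC·CAC·CAC·CAC·CC·CAC·CAC·CC·CAC·CAC·CAC·CAC·CC·CAC·CAC·CC·CAC·CAC·CAC·CAC·CC·CAC·CAC·CC·CAC·CAC·CAC·CAC·CC·CAC·CAC·CC·CAC·CAC·CAC·CAC·CC·CAC·CAC·CC·CAC·CAC·CAC·CAC·CC·CAC
    A ↦ CC
    B ↦ BCC
    C ↦ CAC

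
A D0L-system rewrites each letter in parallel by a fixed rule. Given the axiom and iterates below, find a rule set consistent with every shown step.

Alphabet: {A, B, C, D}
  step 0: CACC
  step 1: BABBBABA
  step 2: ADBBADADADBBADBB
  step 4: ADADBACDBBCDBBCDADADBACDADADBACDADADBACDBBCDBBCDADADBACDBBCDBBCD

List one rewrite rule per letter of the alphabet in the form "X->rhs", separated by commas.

  step 1 ⇒ step 2: BABBBABA ⇒ AD·BB·AD·AD·AD·BB·AD·BB
    A ↦ BB
    B ↦ AD
  step 0 ⇒ step 1: CACC ⇒ BA·BB·BA·BA
    C ↦ BA
    D ↦ CD  (constrained at step 2)

A->BB, B->AD, C->BA, D->CD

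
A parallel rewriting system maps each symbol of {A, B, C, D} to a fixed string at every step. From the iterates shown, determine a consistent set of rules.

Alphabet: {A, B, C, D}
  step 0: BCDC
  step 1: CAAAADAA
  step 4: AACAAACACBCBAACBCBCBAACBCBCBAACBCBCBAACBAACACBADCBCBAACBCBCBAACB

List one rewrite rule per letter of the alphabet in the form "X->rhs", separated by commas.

  step 0 ⇒ step 1: BCDC ⇒ CA·AA·AD·AA
    B ↦ CA
    C ↦ AA
    D ↦ AD
    A ↦ CB  (constrained at step 1)

A->CB, B->CA, C->AA, D->AD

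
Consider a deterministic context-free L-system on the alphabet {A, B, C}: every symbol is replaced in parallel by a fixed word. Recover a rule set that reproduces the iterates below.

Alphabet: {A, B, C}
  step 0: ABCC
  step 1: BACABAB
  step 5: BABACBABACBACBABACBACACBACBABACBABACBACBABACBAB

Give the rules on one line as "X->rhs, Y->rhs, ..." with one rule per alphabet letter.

  step 0 ⇒ step 1: ABCC ⇒ B·AC·AB·AB
    A ↦ B
    B ↦ AC
    C ↦ AB

A->B, B->AC, C->AB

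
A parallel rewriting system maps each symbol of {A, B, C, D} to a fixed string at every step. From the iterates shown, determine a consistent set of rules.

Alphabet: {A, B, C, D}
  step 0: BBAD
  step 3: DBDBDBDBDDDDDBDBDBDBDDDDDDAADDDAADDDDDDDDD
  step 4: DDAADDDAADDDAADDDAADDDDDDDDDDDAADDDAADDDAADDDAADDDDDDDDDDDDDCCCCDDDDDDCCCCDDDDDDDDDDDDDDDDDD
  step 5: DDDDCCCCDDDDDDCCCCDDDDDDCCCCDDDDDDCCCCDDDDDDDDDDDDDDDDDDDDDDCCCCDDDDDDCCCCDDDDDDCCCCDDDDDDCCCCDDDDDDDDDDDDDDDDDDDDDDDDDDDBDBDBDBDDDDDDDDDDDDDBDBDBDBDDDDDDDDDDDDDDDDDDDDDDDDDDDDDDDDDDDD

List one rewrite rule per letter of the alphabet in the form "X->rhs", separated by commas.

  step 4 ⇒ step 5: DDAADDDAADDDAADDDAADDDDDDDDDDDAADDDAADDDAADDDAADDDDDDDDDDDDDCCCCDDDDDDCCCCDDDDDDDDDDDDDDDDDD ⇒ DD·DD·CC·CC·DD·DD·DD·CC·CC·DD·DD·DD·CC·CC·DD·DD·DD·CC·CC·DD·DD·DD·DD·DD·DD·DD·DD·DD·DD·DD·CC·CC·DD·DD·DD·CC·CC·DD·DD·DD·CC·CC·DD·DD·DD·CC·CC·DD·DD·DD·DD·DD·DD·DD·DD·DD·DD·DD·DD·DD·DB·DB·DB·DB·DD·DD·DD·DD·DD·DD·DB·DB·DB·DB·DD·DD·DD·DD·DD·DD·DD·DD·DD·DD·DD·DD·DD·DD·DD·DD·DD·DD
    A ↦ CC
    C ↦ DB
    D ↦ DD
  step 3 ⇒ step 4: DBDBDBDBDDDDDBDBDBDBDDDDDDAADDDAADDDDDDDDD ⇒ DD·AAD·DD·AAD·DD·AAD·DD·AAD·DD·DD·DD·DD·DD·AAD·DD·AAD·DD·AAD·DD·AAD·DD·DD·DD·DD·DD·DD·CC·CC·DD·DD·DD·CC·CC·DD·DD·DD·DD·DD·DD·DD·DD·DD
    B ↦ AAD

A->CC, B->AAD, C->DB, D->DD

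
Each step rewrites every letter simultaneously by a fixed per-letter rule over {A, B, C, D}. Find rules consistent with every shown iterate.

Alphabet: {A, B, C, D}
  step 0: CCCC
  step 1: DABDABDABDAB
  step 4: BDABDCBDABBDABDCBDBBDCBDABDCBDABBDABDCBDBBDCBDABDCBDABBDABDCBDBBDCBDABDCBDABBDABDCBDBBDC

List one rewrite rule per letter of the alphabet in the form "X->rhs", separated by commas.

A->DBB, B->DC, C->DAB, D->B

  step 0 ⇒ step 1: CCCC ⇒ DAB·DAB·DAB·DAB
    C ↦ DAB
    A ↦ DBB  (constrained at step 1)
    B ↦ DC  (constrained at step 1)
    D ↦ B  (constrained at step 1)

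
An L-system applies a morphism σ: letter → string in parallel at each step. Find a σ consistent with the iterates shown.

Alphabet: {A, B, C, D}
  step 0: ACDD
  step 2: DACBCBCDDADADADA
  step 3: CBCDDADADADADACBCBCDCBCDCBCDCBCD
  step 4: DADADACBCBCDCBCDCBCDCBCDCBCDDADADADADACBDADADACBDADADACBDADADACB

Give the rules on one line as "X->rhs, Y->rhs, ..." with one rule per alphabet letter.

  step 3 ⇒ step 4: CBCDDADADADADACBCBCDCBCDCBCDCBCD ⇒ DA·DA·DA·CB·CB·CD·CB·CD·CB·CD·CB·CD·CB·CD·DA·DA·DA·DA·DA·CB·DA·DA·DA·CB·DA·DA·DA·CB·DA·DA·DA·CB
    A ↦ CD
    B ↦ DA
    C ↦ DA
    D ↦ CB

A->CD, B->DA, C->DA, D->CB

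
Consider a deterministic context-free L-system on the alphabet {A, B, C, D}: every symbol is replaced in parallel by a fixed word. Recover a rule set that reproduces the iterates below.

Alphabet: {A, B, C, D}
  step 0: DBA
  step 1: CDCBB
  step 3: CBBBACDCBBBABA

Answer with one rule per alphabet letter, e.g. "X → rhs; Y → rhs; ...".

  step 0 ⇒ step 1: DBA ⇒ CD·C·BB
    A ↦ BB
    B ↦ C
    D ↦ CD
    C ↦ BA  (constrained at step 1)

A->BB, B->C, C->BA, D->CD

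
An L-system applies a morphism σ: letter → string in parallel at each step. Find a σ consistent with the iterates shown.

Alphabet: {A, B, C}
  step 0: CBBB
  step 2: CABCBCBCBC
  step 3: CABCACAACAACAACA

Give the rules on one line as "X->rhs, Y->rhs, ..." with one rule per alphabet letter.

  step 2 ⇒ step 3: CABCBCBCBC ⇒ CA·BC·A·CA·A·CA·A·CA·A·CA
    A ↦ BC
    B ↦ A
    C ↦ CA

A->BC, B->A, C->CA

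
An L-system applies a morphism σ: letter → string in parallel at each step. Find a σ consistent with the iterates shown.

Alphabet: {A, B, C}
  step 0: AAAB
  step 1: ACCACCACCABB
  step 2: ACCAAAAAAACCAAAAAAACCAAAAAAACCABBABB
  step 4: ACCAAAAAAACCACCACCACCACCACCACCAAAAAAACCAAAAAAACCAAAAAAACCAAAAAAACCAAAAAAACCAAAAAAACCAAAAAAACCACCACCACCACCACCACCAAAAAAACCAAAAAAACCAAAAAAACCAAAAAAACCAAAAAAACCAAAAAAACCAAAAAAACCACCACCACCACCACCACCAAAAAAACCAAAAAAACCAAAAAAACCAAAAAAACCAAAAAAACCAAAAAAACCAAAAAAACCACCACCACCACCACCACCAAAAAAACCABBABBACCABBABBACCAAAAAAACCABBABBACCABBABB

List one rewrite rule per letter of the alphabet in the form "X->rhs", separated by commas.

  step 1 ⇒ step 2: ACCACCACCABB ⇒ ACC·AAA·AAA·ACC·AAA·AAA·ACC·AAA·AAA·ACC·ABB·ABB
    A ↦ ACC
    B ↦ ABB
    C ↦ AAA

A->ACC, B->ABB, C->AAA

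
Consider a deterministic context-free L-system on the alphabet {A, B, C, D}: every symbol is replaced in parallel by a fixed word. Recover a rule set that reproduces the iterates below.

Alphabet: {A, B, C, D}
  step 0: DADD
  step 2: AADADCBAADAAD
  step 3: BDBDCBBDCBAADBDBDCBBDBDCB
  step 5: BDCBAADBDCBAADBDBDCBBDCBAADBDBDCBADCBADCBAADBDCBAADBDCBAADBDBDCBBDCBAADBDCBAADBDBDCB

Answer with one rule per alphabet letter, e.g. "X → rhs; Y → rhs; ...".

A->BD, B->AD, C->A, D->CB

  step 2 ⇒ step 3: AADADCBAADAAD ⇒ BD·BD·CB·BD·CB·A·AD·BD·BD·CB·BD·BD·CB
    A ↦ BD
    B ↦ AD
    C ↦ A
    D ↦ CB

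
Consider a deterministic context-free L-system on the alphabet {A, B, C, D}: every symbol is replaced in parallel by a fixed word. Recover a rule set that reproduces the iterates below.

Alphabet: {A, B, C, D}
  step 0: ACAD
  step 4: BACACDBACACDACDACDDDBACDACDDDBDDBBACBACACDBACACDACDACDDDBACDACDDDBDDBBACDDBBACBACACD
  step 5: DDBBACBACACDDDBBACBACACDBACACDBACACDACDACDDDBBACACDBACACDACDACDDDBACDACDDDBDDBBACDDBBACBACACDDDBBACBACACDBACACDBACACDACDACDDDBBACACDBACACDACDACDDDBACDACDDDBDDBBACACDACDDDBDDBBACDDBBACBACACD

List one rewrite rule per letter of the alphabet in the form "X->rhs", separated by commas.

  step 4 ⇒ step 5: BACACDBACACDACDACDDDBACDACDDDBDDBBACBACACDBACACDACDACDDDBACDACDDDBDDBBACDDBBACBACACD ⇒ DDB·B·AC·B·AC·ACD·DDB·B·AC·B·AC·ACD·B·AC·ACD·B·AC·ACD·ACD·ACD·DDB·B·AC·ACD·B·AC·ACD·ACD·ACD·DDB·ACD·ACD·DDB·DDB·B·AC·DDB·B·AC·B·AC·ACD·DDB·B·AC·B·AC·ACD·B·AC·ACD·B·AC·ACD·ACD·ACD·DDB·B·AC·ACD·B·AC·ACD·ACD·ACD·DDB·ACD·ACD·DDB·DDB·B·AC·ACD·ACD·DDB·DDB·B·AC·DDB·B·AC·B·AC·ACD
    A ↦ B
    B ↦ DDB
    C ↦ AC
    D ↦ ACD

A->B, B->DDB, C->AC, D->ACD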